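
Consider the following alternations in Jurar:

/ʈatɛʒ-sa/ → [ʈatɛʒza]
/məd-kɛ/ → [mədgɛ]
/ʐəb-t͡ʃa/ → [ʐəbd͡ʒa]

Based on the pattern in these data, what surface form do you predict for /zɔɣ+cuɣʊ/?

The data show progressive voicing assimilation: /s/ → [z] after /ʒ/; /k/ → [g] after /d/; /t͡ʃ/ → [d͡ʒ] after /b/. In each pair only voicing changes, matching the preceding consonant, while place and manner stay constant.
/c/ is a voiceless palatal stop. The preceding trigger /ɣ/ is voiced, so /c/ must become voiced as well.
Changing only its voicing to voiced gives [ɟ] — the voiced palatal stop.

[zɔɣɟuɣʊ]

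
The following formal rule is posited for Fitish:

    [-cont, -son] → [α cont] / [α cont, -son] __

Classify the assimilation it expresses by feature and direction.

progressive manner assimilation

The shared variable α links the value of [cont] on the target to that of the neighbouring obstruent. [cont] distinguishes stops from fricatives — a manner-of-articulation feature — so this is manner assimilation.
Since the environment is written before the underscore, the trigger precedes the target; the direction is progressive.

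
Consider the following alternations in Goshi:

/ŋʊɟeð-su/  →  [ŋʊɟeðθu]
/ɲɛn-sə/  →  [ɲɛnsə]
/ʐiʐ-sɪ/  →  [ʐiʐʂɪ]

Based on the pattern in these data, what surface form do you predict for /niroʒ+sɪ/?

[niroʒʃɪ]

The data show progressive place assimilation: /s/ → [θ] after /ð/; /s/ → [ʂ] after /ʐ/. In each pair only place changes, matching the preceding consonant, while manner and voice stay constant.
No alternation appears in [ɲɛnsə]: there the adjacent consonants already agree in place (/s/ and /n/ are both alveolar), so this form is consistent with the same rule.
/s/ is a voiceless alveolar fricative. The preceding trigger /ʒ/ is postalveolar, so /s/ must become postalveolar as well.
The voiceless postalveolar fricative is [ʃ], so /s/ → [ʃ].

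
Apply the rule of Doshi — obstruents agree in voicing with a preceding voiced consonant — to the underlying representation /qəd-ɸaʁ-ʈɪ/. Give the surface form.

[qədβaʁɖɪ]

/ɸ/ is a voiceless bilabial fricative. The preceding trigger /d/ is voiced, so /ɸ/ must become voiced as well.
Changing only its voicing to voiced gives [β] — the voiced bilabial fricative.
The same rule applies at the second boundary: /ʈ/ → [ɖ] next to /ʁ/.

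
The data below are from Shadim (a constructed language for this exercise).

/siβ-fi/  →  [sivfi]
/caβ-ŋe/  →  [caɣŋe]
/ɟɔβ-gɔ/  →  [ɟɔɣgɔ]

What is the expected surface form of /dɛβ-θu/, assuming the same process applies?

[dɛðθu]

The data show regressive place assimilation: /β/ → [v] before /f/; /β/ → [ɣ] before /ŋ/; /β/ → [ɣ] before /g/. In each pair only place changes, matching the following consonant, while manner and voice stay constant.
/β/ is a voiced bilabial fricative. The following trigger /θ/ is dental, so /β/ must become dental as well.
The voiced dental fricative is [ð], so /β/ → [ð].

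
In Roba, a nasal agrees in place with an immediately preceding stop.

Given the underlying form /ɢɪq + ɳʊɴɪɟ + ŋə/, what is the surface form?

The rule targets /ɳ/ (voiced retroflex nasal), which sits after the trigger /q/ (uvular).
The voiced uvular nasal is [ɴ], so /ɳ/ → [ɴ].
The same rule applies at the second boundary: /ŋ/ → [ɲ] next to /ɟ/.

[ɢɪqɴʊɴɪɟɲə]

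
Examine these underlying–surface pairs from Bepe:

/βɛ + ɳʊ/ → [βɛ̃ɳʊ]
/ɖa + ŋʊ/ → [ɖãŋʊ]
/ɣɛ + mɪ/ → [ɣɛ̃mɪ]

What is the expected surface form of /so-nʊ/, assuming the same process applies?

The data show regressive nasality assimilation (vowel nasalisation): /ɛ/ → [ɛ̃] before /ɳ/; /a/ → [ã] before /ŋ/; /ɛ/ → [ɛ̃] before /m/ — a vowel is nasalised by an immediately following nasal consonant.
The vowel /o/ is adjacent to the following nasal /n/, so it acquires [+nasal] and surfaces as [õ].

[sõnʊ]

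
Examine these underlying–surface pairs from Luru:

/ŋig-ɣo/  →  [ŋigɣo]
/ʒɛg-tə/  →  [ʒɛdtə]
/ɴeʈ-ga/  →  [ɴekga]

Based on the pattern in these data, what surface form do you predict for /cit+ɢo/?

The data show regressive place assimilation: /g/ → [d] before /t/; /ʈ/ → [k] before /g/. In each pair only place changes, matching the following consonant, while manner and voice stay constant.
No alternation appears in [ŋigɣo]: there the adjacent consonants already agree in place (/g/ and /ɣ/ are both velar), so this form is consistent with the same rule.
/t/ is a voiceless alveolar stop. The following trigger /ɢ/ is uvular, so /t/ must become uvular as well.
A voiceless uvular stop is [q], so the surface segment is [q].

[ciqɢo]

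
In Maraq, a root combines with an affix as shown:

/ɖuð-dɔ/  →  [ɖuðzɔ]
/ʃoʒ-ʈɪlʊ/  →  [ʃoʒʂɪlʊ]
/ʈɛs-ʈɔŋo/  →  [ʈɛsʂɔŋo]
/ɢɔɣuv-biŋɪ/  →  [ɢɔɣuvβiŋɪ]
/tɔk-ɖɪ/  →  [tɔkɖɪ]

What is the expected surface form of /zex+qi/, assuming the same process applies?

[zexχi]

The data show progressive manner assimilation: /d/ → [z] after /ð/; /ʈ/ → [ʂ] after /ʒ/; /ʈ/ → [ʂ] after /s/; /b/ → [β] after /v/. In each pair only manner changes, matching the preceding consonant, while place and voice stay constant.
No alternation appears in [tɔkɖɪ]: there the adjacent consonants already agree in manner (/ɖ/ and /k/ are both stops), so this form is consistent with the same rule.
/q/ is a voiceless uvular stop. The preceding trigger /x/ is a fricative, so /q/ must become a fricative as well.
Changing only its manner to fricative gives [χ] — the voiceless uvular fricative.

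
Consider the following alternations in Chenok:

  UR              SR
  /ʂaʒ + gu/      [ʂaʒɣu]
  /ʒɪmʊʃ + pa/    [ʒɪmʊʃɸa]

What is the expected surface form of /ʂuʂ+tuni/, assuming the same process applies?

[ʂuʂsuni]

The data show progressive manner assimilation: /g/ → [ɣ] after /ʒ/; /p/ → [ɸ] after /ʃ/. In each pair only manner changes, matching the preceding consonant, while place and voice stay constant.
/t/ is a voiceless alveolar stop. The preceding trigger /ʂ/ is a fricative, so /t/ must become a fricative as well.
Changing only its manner to fricative gives [s] — the voiceless alveolar fricative.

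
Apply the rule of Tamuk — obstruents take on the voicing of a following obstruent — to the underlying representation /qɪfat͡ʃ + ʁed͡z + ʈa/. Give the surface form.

[qɪfad͡ʒʁet͡sʈa]

The rule targets /t͡ʃ/ (voiceless postalveolar affricate), which sits before the trigger /ʁ/ (voiced).
A voiced postalveolar affricate is [d͡ʒ], so the surface segment is [d͡ʒ].
The same rule applies at the second boundary: /d͡z/ → [t͡s] next to /ʈ/.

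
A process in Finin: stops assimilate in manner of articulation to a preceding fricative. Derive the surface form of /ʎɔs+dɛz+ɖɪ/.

/d/ is a voiced alveolar stop. The preceding trigger /s/ is a fricative, so /d/ must become a fricative as well.
The voiced alveolar fricative is [z], so /d/ → [z].
The same rule applies at the second boundary: /ɖ/ → [ʐ] next to /z/.

[ʎɔszɛzʐɪ]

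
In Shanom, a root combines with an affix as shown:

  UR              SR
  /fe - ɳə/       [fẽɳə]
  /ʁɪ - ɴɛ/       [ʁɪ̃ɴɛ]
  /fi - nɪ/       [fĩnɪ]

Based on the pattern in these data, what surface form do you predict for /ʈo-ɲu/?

[ʈõɲu]

The data show regressive nasality assimilation (vowel nasalisation): /e/ → [ẽ] before /ɳ/; /ɪ/ → [ɪ̃] before /ɴ/; /i/ → [ĩ] before /n/ — a vowel is nasalised by an immediately following nasal consonant.
The vowel /o/ is adjacent to the following nasal /ɲ/, so it acquires [+nasal] and surfaces as [õ].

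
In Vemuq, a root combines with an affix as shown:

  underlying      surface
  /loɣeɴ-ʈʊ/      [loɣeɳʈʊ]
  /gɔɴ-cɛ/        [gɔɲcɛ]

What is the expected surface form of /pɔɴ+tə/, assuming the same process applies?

The data show regressive place assimilation: /ɴ/ → [ɳ] before /ʈ/; /ɴ/ → [ɲ] before /c/. In each pair only place changes, matching the following consonant, while manner and voice stay constant.
The rule targets /ɴ/ (voiced uvular nasal), which sits before the trigger /t/ (alveolar).
The voiced alveolar nasal is [n], so /ɴ/ → [n].

[pɔntə]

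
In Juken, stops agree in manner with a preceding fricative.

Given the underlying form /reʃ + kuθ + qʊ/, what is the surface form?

[reʃxuθχʊ]

/k/ is a voiceless velar stop. The preceding trigger /ʃ/ is a fricative, so /k/ must become a fricative as well.
The voiceless velar fricative is [x], so /k/ → [x].
At the second juncture, /q/ likewise becomes [χ] adjacent to /θ/.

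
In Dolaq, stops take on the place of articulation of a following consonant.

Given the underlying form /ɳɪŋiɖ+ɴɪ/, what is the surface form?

The rule targets /ɖ/ (voiced retroflex stop), which sits before the trigger /ɴ/ (uvular).
Changing only its place to uvular gives [ɢ] — the voiced uvular stop.

[ɳɪŋiɢɴɪ]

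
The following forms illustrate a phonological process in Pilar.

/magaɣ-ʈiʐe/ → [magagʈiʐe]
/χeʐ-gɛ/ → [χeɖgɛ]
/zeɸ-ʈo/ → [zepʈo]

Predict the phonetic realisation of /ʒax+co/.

The data show regressive manner assimilation: /ɣ/ → [g] before /ʈ/; /ʐ/ → [ɖ] before /g/; /ɸ/ → [p] before /ʈ/. In each pair only manner changes, matching the following consonant, while place and voice stay constant.
/x/ is a voiceless velar fricative. The following trigger /c/ is a stop, so /x/ must become a stop as well.
The voiceless velar stop is [k], so /x/ → [k].

[ʒakco]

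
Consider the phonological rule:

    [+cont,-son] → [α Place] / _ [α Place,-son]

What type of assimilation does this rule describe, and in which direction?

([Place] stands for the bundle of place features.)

The shared variable α links the value of the place features (abbreviated [Place]) on the target to the same value on the neighbouring segment, so place is the feature that assimilates.
Since the environment is written after the underscore, the trigger follows the target; the direction is regressive.

regressive place assimilation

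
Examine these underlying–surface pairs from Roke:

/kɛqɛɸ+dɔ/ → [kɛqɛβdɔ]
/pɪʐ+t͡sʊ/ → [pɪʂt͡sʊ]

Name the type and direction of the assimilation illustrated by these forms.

Comparing underlying and surface forms, /ɸ/ → [β] is the alternation; the neighbouring /d/ is constant.
/ɸ/ is voiceless while /d/ is voiced; the output [β] is voiced, matching the trigger — so the feature that spreads is voicing.
Place and manner are unchanged, so the assimilation is partial, not total.
Checking the remaining alternation: /ʐ/ → [ʂ] before /t͡s/ (voiced → voiceless, matching voiceless) — only voicing changes, and always toward the following segment.
The trigger is the following segment, so the direction is regressive (anticipatory).

regressive voicing assimilation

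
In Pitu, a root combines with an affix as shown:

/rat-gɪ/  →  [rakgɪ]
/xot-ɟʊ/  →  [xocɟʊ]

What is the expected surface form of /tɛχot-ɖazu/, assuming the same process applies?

The data show regressive place assimilation: /t/ → [k] before /g/; /t/ → [c] before /ɟ/. In each pair only place changes, matching the following consonant, while manner and voice stay constant.
The rule targets /t/ (voiceless alveolar stop), which sits before the trigger /ɖ/ (retroflex).
Changing only its place to retroflex gives [ʈ] — the voiceless retroflex stop.

[tɛχoʈɖazu]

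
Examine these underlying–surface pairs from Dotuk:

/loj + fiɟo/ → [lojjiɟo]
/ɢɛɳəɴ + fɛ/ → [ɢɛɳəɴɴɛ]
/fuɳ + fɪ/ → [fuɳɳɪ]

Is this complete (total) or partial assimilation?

total assimilation

The segment that alternates is /f/, which surfaces as [j] when adjacent to /j/.
The output [j] is identical to the trigger /j/ — every feature (place, manner, voicing) has been copied — so this is total assimilation.
The remaining alternations confirm this: /f/ → [ɴ] after /ɴ/; /f/ → [ɳ] after /ɳ/ — in each case the output is a copy of the preceding consonant.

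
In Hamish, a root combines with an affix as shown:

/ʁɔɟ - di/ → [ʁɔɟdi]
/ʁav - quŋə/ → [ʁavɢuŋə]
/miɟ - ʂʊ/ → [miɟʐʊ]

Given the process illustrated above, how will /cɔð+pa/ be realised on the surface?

[cɔðba]

The data show progressive voicing assimilation: /q/ → [ɢ] after /v/; /ʂ/ → [ʐ] after /ɟ/. In each pair only voicing changes, matching the preceding consonant, while place and manner stay constant.
No alternation appears in [ʁɔɟdi]: there the adjacent consonants already agree in voicing (/d/ and /ɟ/ are both voiced), so this form is consistent with the same rule.
/p/ is a voiceless bilabial stop. The preceding trigger /ð/ is voiced, so /p/ must become voiced as well.
Changing only its voicing to voiced gives [b] — the voiced bilabial stop.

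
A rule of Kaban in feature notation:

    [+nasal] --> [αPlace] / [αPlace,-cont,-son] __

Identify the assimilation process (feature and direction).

The rule copies the place features (abbreviated [Place]) from the environment onto the target, so the assimilating feature is place.
Since the environment is written before the underscore, the trigger precedes the target; the direction is progressive.

progressive place assimilation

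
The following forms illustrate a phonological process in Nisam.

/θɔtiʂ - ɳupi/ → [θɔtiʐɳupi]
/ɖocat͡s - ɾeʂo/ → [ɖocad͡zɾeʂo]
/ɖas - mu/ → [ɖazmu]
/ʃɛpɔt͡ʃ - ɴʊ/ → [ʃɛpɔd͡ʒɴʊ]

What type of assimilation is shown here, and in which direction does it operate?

Comparing underlying and surface forms, /ʂ/ → [ʐ] is the alternation; the neighbouring /ɳ/ is constant.
/ʂ/ is voiceless while /ɳ/ is voiced; the output [ʐ] is voiced, matching the trigger — so the feature that spreads is voicing.
Place and manner are unchanged, so the assimilation is partial, not total.
The other alternating forms pattern the same way: /t͡s/ → [d͡z] before /ɾ/ (voiceless → voiced, matching voiced); /s/ → [z] before /m/ (voiceless → voiced, matching voiced); /t͡ʃ/ → [d͡ʒ] before /ɴ/ (voiceless → voiced, matching voiced) — only voicing changes, and always toward the following segment.
The trigger is the following segment, so the direction is regressive (anticipatory).

regressive voicing assimilation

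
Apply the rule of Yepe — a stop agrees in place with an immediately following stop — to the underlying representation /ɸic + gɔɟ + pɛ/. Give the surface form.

[ɸikgɔbpɛ]

/c/ is a voiceless palatal stop. The following trigger /g/ is velar, so /c/ must become velar as well.
A voiceless velar stop is [k], so the surface segment is [k].
At the second juncture, /ɟ/ likewise becomes [b] adjacent to /p/.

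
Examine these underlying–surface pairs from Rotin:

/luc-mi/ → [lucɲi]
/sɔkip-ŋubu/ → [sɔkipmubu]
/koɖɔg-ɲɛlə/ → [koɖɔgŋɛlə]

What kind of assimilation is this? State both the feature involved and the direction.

progressive place assimilation

Comparing underlying and surface forms, /m/ → [ɲ] is the alternation; the neighbouring /c/ is constant.
The change bilabial → palatal matches the place of the preceding /c/, identifying this as place assimilation.
Manner and voice are unchanged, so the assimilation is partial, not total.
The same holds elsewhere in the data: /ŋ/ → [m] after /p/ (velar → bilabial, matching bilabial); /ɲ/ → [ŋ] after /g/ (palatal → velar, matching velar) — only place changes, and always toward the preceding segment.
Since the segment that changes follows the conditioning segment, the assimilation is progressive.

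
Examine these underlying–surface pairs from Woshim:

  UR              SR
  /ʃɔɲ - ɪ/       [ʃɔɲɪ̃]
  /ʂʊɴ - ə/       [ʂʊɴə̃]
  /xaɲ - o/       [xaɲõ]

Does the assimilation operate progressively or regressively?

progressive

The vowel /ɪ/ surfaces as nasalised [ɪ̃] next to the preceding nasal /ɲ/ — it has acquired the [+nasal] feature of its neighbour.
Likewise in the remaining data: /ə/ → [ə̃] after /ɴ/; /o/ → [õ] after /ɲ/ — each time a vowel is nasalised next to a preceding nasal.
Because the conditioning nasal is to the left of the vowel that changes, the process is progressive (perseverative).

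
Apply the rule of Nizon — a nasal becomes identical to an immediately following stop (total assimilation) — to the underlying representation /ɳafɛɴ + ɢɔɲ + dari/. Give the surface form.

/ɴ/ is the segment targeted by the rule; it sits immediately before /ɢ/, so it assimilates completely and surfaces as [ɢ].
At the second juncture, /ɲ/ likewise becomes [d] adjacent to /d/.

[ɳafɛɢɢɔddari]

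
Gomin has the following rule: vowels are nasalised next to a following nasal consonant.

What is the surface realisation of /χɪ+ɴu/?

The vowel /ɪ/ is adjacent to the following nasal /ɴ/, so it acquires [+nasal] and surfaces as [ɪ̃].

[χɪ̃ɴu]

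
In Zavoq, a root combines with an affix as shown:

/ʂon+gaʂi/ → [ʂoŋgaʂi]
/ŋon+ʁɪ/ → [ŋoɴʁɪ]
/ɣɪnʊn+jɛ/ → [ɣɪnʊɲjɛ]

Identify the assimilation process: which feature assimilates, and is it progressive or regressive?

The segment that alternates is /n/, which surfaces as [ŋ] when adjacent to /g/.
The change alveolar → velar matches the place of the following /g/, identifying this as place assimilation.
Manner and voice are unchanged, so the assimilation is partial, not total.
The other alternating forms pattern the same way: /n/ → [ɴ] before /ʁ/ (alveolar → uvular, matching uvular); /n/ → [ɲ] before /j/ (alveolar → palatal, matching palatal) — only place changes, and always toward the following segment.
Since the segment that changes precedes the conditioning segment, the assimilation is regressive.

regressive place assimilation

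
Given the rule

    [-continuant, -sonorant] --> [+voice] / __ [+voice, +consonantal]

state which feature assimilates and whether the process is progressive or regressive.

The structural change is [+voice], and the conditioning segment [+voice, +consonantal] (a voiced consonant) is itself voiced, so the target comes to share the voicing of its neighbour — voicing assimilation.
The conditioning segment sits to the right of the focus bar, meaning the trigger follows the segment that changes — regressive assimilation.

regressive voicing assimilation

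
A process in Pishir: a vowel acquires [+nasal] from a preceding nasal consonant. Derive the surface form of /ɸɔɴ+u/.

[ɸɔɴũ]

/u/ sits next to the nasal /ɴ/ and is therefore nasalised to [ũ].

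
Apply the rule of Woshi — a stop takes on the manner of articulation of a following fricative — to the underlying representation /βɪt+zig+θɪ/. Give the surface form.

[βɪsziɣθɪ]

/t/ is a voiceless alveolar stop. The following trigger /z/ is a fricative, so /t/ must become a fricative as well.
A voiceless alveolar fricative is [s], so the surface segment is [s].
At the second juncture, /g/ likewise becomes [ɣ] adjacent to /θ/.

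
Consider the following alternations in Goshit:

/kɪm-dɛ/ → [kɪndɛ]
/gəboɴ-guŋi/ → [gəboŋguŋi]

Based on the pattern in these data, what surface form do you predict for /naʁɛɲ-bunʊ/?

The data show regressive place assimilation: /m/ → [n] before /d/; /ɴ/ → [ŋ] before /g/. In each pair only place changes, matching the following consonant, while manner and voice stay constant.
/ɲ/ is a voiced palatal nasal. The following trigger /b/ is bilabial, so /ɲ/ must become bilabial as well.
A voiced bilabial nasal is [m], so the surface segment is [m].

[naʁɛmbunʊ]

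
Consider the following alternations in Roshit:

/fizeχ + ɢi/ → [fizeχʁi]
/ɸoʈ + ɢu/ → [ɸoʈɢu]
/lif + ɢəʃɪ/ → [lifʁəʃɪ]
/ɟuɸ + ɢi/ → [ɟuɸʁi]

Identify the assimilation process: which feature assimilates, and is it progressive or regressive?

progressive manner assimilation

Comparing underlying and surface forms, /ɢ/ → [ʁ] is the alternation; the neighbouring /χ/ is constant.
/ɢ/ is a stop while /χ/ is a fricative; the output [ʁ] is a fricative, matching the trigger — so the feature that spreads is manner.
Place and voice are unchanged, so the assimilation is partial, not total.
Checking the remaining alternations: /ɢ/ → [ʁ] after /f/ (stop → fricative, matching a fricative); /ɢ/ → [ʁ] after /ɸ/ (stop → fricative, matching a fricative) — only manner changes, and always toward the preceding segment.
No alternation appears in [ɸoʈɢu]: there the adjacent consonants already agree in manner (/ɢ/ and /ʈ/ are both stops), so this form is consistent with the same rule.
Since the segment that changes follows the conditioning segment, the assimilation is progressive.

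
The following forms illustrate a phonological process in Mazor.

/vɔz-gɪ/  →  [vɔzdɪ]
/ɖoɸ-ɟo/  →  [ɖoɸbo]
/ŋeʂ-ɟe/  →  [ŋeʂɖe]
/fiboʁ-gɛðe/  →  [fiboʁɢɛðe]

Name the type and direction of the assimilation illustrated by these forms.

progressive place assimilation

Underlying /g/ is realised as [d] next to /z/; /z/ itself does not change.
/g/ is velar while /z/ is alveolar; the output [d] is alveolar, matching the trigger — so the feature that spreads is place.
Manner and voice are unchanged, so the assimilation is partial, not total.
The other alternating forms pattern the same way: /ɟ/ → [b] after /ɸ/ (palatal → bilabial, matching bilabial); /ɟ/ → [ɖ] after /ʂ/ (palatal → retroflex, matching retroflex); /g/ → [ɢ] after /ʁ/ (velar → uvular, matching uvular) — only place changes, and always toward the preceding segment.
The trigger is the preceding segment, so the direction is progressive (perseverative).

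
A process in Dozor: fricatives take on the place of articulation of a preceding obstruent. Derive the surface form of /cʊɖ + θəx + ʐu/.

The rule targets /θ/ (voiceless dental fricative), which sits after the trigger /ɖ/ (retroflex).
The voiceless retroflex fricative is [ʂ], so /θ/ → [ʂ].
The same rule applies at the second boundary: /ʐ/ → [ɣ] next to /x/.

[cʊɖʂəxɣu]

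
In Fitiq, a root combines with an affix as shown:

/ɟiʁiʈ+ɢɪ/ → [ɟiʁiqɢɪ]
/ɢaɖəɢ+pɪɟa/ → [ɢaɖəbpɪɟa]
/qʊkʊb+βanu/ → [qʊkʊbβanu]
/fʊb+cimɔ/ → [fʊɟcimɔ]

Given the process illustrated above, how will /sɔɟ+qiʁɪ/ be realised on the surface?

[sɔɢqiʁɪ]

The data show regressive place assimilation: /ʈ/ → [q] before /ɢ/; /ɢ/ → [b] before /p/; /b/ → [ɟ] before /c/. In each pair only place changes, matching the following consonant, while manner and voice stay constant.
Nothing changes in [qʊkʊbβanu]: there the adjacent consonants already agree in place (/b/ and /β/ are both bilabial), so this form is consistent with the same rule.
The rule targets /ɟ/ (voiced palatal stop), which sits before the trigger /q/ (uvular).
Changing only its place to uvular gives [ɢ] — the voiced uvular stop.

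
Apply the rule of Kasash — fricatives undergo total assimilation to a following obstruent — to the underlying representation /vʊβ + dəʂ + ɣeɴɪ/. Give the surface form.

[vʊddəɣɣeɴɪ]

/β/ is the segment targeted by the rule; it sits immediately before /d/, so it assimilates completely and surfaces as [d].
At the second juncture, /ʂ/ likewise becomes [ɣ] adjacent to /ɣ/.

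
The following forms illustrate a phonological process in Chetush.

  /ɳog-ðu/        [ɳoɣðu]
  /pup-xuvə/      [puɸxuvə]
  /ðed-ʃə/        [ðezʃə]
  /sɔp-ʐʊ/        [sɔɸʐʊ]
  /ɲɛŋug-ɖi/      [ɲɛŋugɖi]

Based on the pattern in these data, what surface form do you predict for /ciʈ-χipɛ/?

The data show regressive manner assimilation: /g/ → [ɣ] before /ð/; /p/ → [ɸ] before /x/; /d/ → [z] before /ʃ/; /p/ → [ɸ] before /ʐ/. In each pair only manner changes, matching the following consonant, while place and voice stay constant.
No alternation appears in [ɲɛŋugɖi]: there the adjacent consonants already agree in manner (/g/ and /ɖ/ are both stops), so this form is consistent with the same rule.
/ʈ/ is a voiceless retroflex stop. The following trigger /χ/ is a fricative, so /ʈ/ must become a fricative as well.
The voiceless retroflex fricative is [ʂ], so /ʈ/ → [ʂ].

[ciʂχipɛ]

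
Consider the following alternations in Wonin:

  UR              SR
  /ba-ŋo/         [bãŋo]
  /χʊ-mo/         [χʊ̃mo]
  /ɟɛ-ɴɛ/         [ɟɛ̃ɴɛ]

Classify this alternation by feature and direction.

regressive nasality assimilation (vowel nasalisation)

The vowel /a/ surfaces as nasalised [ã] next to the following nasal /ŋ/ — it has acquired the [+nasal] feature of its neighbour.
Likewise in the remaining data: /ʊ/ → [ʊ̃] before /m/; /ɛ/ → [ɛ̃] before /ɴ/ — each time a vowel is nasalised next to a following nasal.
Because the conditioning nasal is to the right of the vowel that changes, the process is regressive (anticipatory).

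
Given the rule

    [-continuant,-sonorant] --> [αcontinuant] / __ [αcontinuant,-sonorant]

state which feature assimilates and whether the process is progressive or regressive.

The rule copies [continuant] (continuancy) from the environment onto the target stops; since [±continuant] encodes the stop/fricative manner contrast, the assimilating dimension is manner.
The conditioning segment sits to the right of the focus bar, meaning the trigger follows the segment that changes — regressive assimilation.

regressive manner assimilation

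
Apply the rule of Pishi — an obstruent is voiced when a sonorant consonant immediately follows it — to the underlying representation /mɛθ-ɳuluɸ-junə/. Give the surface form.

[mɛðɳuluβjunə]

The rule targets /θ/ (voiceless dental fricative), which sits before the trigger /ɳ/ (voiced).
A voiced dental fricative is [ð], so the surface segment is [ð].
The same rule applies at the second boundary: /ɸ/ → [β] next to /j/.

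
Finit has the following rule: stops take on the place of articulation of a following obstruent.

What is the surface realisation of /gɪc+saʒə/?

The rule targets /c/ (voiceless palatal stop), which sits before the trigger /s/ (alveolar).
A voiceless alveolar stop is [t], so the surface segment is [t].

[gɪtsaʒə]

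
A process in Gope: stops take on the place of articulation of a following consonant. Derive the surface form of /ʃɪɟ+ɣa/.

/ɟ/ is a voiced palatal stop. The following trigger /ɣ/ is velar, so /ɟ/ must become velar as well.
Changing only its place to velar gives [g] — the voiced velar stop.

[ʃɪgɣa]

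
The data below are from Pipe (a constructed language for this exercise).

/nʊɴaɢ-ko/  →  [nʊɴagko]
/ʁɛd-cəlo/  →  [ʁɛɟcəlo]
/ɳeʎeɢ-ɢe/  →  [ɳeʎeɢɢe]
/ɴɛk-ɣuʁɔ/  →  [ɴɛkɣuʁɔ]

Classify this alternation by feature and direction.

Comparing underlying and surface forms, /ɢ/ → [g] is the alternation; the neighbouring /k/ is constant.
The change uvular → velar matches the place of the following /k/, identifying this as place assimilation.
Manner and voice are unchanged, so the assimilation is partial, not total.
The other alternating form patterns the same way: /d/ → [ɟ] before /c/ (alveolar → palatal, matching palatal) — only place changes, and always toward the following segment.
Nothing changes in [ɳeʎeɢɢe], [ɴɛkɣuʁɔ]: there the adjacent consonants already agree in place (/ɢ/ and /ɢ/ are both uvular; /k/ and /ɣ/ are both velar), so these forms are consistent with the same rule.
Since the segment that changes precedes the conditioning segment, the assimilation is regressive.

regressive place assimilation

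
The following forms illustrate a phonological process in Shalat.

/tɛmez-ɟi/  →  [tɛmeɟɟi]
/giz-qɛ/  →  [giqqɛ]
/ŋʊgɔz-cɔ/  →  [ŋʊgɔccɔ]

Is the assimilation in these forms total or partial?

total assimilation

Underlying /z/ is realised as [ɟ] next to /ɟ/; /ɟ/ itself does not change.
The output [ɟ] is identical to the trigger /ɟ/ — every feature (place, manner, voicing) has been copied — so this is total assimilation.
The other forms behave the same way: /z/ → [q] before /q/; /z/ → [c] before /c/ — in each case the output is a copy of the following consonant.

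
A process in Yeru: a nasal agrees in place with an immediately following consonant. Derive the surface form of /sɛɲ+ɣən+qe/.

[sɛŋɣəɴqe]

/ɲ/ is a voiced palatal nasal. The following trigger /ɣ/ is velar, so /ɲ/ must become velar as well.
Changing only its place to velar gives [ŋ] — the voiced velar nasal.
The same rule applies at the second boundary: /n/ → [ɴ] next to /q/.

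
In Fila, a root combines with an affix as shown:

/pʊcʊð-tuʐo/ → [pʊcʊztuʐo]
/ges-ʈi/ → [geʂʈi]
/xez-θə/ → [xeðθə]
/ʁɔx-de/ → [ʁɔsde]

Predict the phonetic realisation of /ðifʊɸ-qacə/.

[ðifʊχqacə]

The data show regressive place assimilation: /ð/ → [z] before /t/; /s/ → [ʂ] before /ʈ/; /z/ → [ð] before /θ/; /x/ → [s] before /d/. In each pair only place changes, matching the following consonant, while manner and voice stay constant.
/ɸ/ is a voiceless bilabial fricative. The following trigger /q/ is uvular, so /ɸ/ must become uvular as well.
The voiceless uvular fricative is [χ], so /ɸ/ → [χ].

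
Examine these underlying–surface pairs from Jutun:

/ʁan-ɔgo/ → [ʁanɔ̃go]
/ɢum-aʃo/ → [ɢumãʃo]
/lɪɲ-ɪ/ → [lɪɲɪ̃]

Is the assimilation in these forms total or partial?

The vowel /ɔ/ surfaces as nasalised [ɔ̃] next to the preceding nasal /n/ — it has acquired the [+nasal] feature of its neighbour.
Likewise in the remaining data: /a/ → [ã] after /m/; /ɪ/ → [ɪ̃] after /ɲ/ — each time a vowel is nasalised next to a preceding nasal.

partial assimilation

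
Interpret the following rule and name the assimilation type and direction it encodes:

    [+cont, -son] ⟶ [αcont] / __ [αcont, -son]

regressive manner assimilation

The rule copies [cont] (continuancy) from the environment onto the target fricatives; since [±cont] encodes the stop/fricative manner contrast, the assimilating dimension is manner.
Since the environment is written after the underscore, the trigger follows the target; the direction is regressive.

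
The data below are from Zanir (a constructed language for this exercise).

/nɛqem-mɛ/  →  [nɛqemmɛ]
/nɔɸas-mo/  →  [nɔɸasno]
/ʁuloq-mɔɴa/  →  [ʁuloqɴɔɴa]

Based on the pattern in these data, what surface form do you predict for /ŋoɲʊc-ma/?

[ŋoɲʊcɲa]

The data show progressive place assimilation: /m/ → [n] after /s/; /m/ → [ɴ] after /q/. In each pair only place changes, matching the preceding consonant, while manner and voice stay constant.
No alternation appears in [nɛqemmɛ]: there the adjacent consonants already agree in place (/m/ and /m/ are both bilabial), so this form is consistent with the same rule.
/m/ is a voiced bilabial nasal. The preceding trigger /c/ is palatal, so /m/ must become palatal as well.
The voiced palatal nasal is [ɲ], so /m/ → [ɲ].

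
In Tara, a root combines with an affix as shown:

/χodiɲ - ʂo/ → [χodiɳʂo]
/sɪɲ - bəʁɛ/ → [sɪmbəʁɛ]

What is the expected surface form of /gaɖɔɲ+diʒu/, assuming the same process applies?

The data show regressive place assimilation: /ɲ/ → [ɳ] before /ʂ/; /ɲ/ → [m] before /b/. In each pair only place changes, matching the following consonant, while manner and voice stay constant.
/ɲ/ is a voiced palatal nasal. The following trigger /d/ is alveolar, so /ɲ/ must become alveolar as well.
A voiced alveolar nasal is [n], so the surface segment is [n].

[gaɖɔndiʒu]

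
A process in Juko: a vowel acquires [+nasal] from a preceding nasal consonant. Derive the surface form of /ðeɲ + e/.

/e/ sits next to the nasal /ɲ/ and is therefore nasalised to [ẽ].

[ðeɲẽ]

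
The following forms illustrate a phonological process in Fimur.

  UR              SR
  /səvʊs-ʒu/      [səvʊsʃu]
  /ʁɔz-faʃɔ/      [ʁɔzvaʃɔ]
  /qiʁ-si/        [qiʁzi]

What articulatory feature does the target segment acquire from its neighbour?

Underlying /ʒ/ is realised as [ʃ] next to /s/; /s/ itself does not change.
/ʒ/ is voiced while /s/ is voiceless; the output [ʃ] is voiceless, matching the trigger — so the feature that spreads is voicing.
Checking the remaining alternations: /f/ → [v] after /z/ (voiceless → voiced, matching voiced); /s/ → [z] after /ʁ/ (voiceless → voiced, matching voiced) — only voicing changes, and always toward the preceding segment.

voicing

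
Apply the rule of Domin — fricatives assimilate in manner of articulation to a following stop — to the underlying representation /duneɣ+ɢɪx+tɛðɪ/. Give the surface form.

/ɣ/ is a voiced velar fricative. The following trigger /ɢ/ is a stop, so /ɣ/ must become a stop as well.
A voiced velar stop is [g], so the surface segment is [g].
At the second juncture, /x/ likewise becomes [k] adjacent to /t/.

[dunegɢɪktɛðɪ]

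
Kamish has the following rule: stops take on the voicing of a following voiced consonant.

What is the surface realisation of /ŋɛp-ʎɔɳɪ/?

The rule targets /p/ (voiceless bilabial stop), which sits before the trigger /ʎ/ (voiced).
The voiced bilabial stop is [b], so /p/ → [b].

[ŋɛbʎɔɳɪ]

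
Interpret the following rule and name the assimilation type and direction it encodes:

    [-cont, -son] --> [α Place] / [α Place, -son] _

progressive place assimilation

The shared variable α links the value of the place features (abbreviated [Place]) on the target to the same value on the neighbouring segment, so place is the feature that assimilates.
Since the environment is written before the underscore, the trigger precedes the target; the direction is progressive.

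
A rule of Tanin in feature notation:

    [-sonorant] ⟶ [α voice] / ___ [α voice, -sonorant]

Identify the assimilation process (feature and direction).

The shared variable α links the value of [voice] on the target to the same value on the neighbouring segment, so voicing is the feature that assimilates.
The conditioning segment sits to the right of the focus bar, meaning the trigger follows the segment that changes — regressive assimilation.

regressive voicing assimilation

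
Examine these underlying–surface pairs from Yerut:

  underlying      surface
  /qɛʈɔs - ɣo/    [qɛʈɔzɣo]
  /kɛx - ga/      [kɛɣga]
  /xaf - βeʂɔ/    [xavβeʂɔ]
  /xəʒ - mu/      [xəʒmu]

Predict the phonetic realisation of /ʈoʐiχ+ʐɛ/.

The data show regressive voicing assimilation: /s/ → [z] before /ɣ/; /x/ → [ɣ] before /g/; /f/ → [v] before /β/. In each pair only voicing changes, matching the following consonant, while place and manner stay constant.
No alternation appears in [xəʒmu]: there the adjacent consonants already agree in voicing (/ʒ/ and /m/ are both voiced), so this form is consistent with the same rule.
The rule targets /χ/ (voiceless uvular fricative), which sits before the trigger /ʐ/ (voiced).
A voiced uvular fricative is [ʁ], so the surface segment is [ʁ].

[ʈoʐiʁʐɛ]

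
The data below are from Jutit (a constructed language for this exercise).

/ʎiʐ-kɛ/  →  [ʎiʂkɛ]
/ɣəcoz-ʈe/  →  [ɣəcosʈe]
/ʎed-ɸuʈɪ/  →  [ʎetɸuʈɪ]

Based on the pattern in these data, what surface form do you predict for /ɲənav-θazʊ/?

The data show regressive voicing assimilation: /ʐ/ → [ʂ] before /k/; /z/ → [s] before /ʈ/; /d/ → [t] before /ɸ/. In each pair only voicing changes, matching the following consonant, while place and manner stay constant.
The rule targets /v/ (voiced labiodental fricative), which sits before the trigger /θ/ (voiceless).
A voiceless labiodental fricative is [f], so the surface segment is [f].

[ɲənafθazʊ]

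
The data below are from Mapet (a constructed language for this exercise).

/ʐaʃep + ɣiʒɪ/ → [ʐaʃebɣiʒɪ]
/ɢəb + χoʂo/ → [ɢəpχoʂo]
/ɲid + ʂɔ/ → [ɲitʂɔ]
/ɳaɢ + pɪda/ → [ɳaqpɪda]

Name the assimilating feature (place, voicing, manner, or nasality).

voicing

Underlying /p/ is realised as [b] next to /ɣ/; /ɣ/ itself does not change.
/p/ is voiceless while /ɣ/ is voiced; the output [b] is voiced, matching the trigger — so the feature that spreads is voicing.
Checking the remaining alternations: /b/ → [p] before /χ/ (voiced → voiceless, matching voiceless); /d/ → [t] before /ʂ/ (voiced → voiceless, matching voiceless); /ɢ/ → [q] before /p/ (voiced → voiceless, matching voiceless) — only voicing changes, and always toward the following segment.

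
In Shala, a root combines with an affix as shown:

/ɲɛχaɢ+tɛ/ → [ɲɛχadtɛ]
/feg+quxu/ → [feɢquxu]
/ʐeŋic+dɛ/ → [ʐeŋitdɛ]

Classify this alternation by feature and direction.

regressive place assimilation

The segment that alternates is /ɢ/, which surfaces as [d] when adjacent to /t/.
The change uvular → alveolar matches the place of the following /t/, identifying this as place assimilation.
Manner and voice are unchanged, so the assimilation is partial, not total.
The same holds elsewhere in the data: /g/ → [ɢ] before /q/ (velar → uvular, matching uvular); /c/ → [t] before /d/ (palatal → alveolar, matching alveolar) — only place changes, and always toward the following segment.
Since the segment that changes precedes the conditioning segment, the assimilation is regressive.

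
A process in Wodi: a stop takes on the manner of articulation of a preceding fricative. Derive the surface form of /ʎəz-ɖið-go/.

/ɖ/ is a voiced retroflex stop. The preceding trigger /z/ is a fricative, so /ɖ/ must become a fricative as well.
Changing only its manner to fricative gives [ʐ] — the voiced retroflex fricative.
At the second juncture, /g/ likewise becomes [ɣ] adjacent to /ð/.

[ʎəzʐiðɣo]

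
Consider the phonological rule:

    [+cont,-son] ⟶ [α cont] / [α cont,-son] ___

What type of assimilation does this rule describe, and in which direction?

The rule copies [cont] (continuancy) from the environment onto the target fricatives; since [±cont] encodes the stop/fricative manner contrast, the assimilating dimension is manner.
Since the environment is written before the underscore, the trigger precedes the target; the direction is progressive.

progressive manner assimilation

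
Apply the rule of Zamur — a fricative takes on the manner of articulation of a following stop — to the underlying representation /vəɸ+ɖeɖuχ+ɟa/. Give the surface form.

[vəpɖeɖuqɟa]

/ɸ/ is a voiceless bilabial fricative. The following trigger /ɖ/ is a stop, so /ɸ/ must become a stop as well.
A voiceless bilabial stop is [p], so the surface segment is [p].
At the second juncture, /χ/ likewise becomes [q] adjacent to /ɟ/.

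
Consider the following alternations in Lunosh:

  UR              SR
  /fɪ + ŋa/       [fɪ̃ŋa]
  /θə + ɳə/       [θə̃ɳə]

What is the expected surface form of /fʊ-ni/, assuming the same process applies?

The data show regressive nasality assimilation (vowel nasalisation): /ɪ/ → [ɪ̃] before /ŋ/; /ə/ → [ə̃] before /ɳ/ — a vowel is nasalised by an immediately following nasal consonant.
/ʊ/ sits next to the nasal /n/ and is therefore nasalised to [ʊ̃].

[fʊ̃ni]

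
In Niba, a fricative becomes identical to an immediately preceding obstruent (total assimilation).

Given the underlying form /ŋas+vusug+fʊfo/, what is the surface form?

[ŋassusuggʊfo]

/v/ is the segment targeted by the rule; it sits immediately after /s/, so it assimilates completely and surfaces as [s].
At the second juncture, /f/ likewise becomes [g] adjacent to /g/.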